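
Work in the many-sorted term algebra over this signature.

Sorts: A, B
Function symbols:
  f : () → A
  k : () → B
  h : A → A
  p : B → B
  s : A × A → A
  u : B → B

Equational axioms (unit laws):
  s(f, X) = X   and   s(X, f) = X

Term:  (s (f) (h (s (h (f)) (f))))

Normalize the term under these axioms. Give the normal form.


1. (s (f) (h (s (h (f)) (f))))  →  (h (s (h (f)) (f)))
2. (h (s (h (f)) (f)))  →  (h (h (f)))

normal form = (h (h (f)))


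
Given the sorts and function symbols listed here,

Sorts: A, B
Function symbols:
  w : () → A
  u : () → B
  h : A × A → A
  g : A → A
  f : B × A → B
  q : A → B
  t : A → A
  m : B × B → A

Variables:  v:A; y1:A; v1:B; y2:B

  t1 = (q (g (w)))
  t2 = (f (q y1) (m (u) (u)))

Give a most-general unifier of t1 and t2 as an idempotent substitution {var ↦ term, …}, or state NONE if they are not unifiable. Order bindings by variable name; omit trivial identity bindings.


head clash or occurs-check failure — not unifiable

NONE (not unifiable)


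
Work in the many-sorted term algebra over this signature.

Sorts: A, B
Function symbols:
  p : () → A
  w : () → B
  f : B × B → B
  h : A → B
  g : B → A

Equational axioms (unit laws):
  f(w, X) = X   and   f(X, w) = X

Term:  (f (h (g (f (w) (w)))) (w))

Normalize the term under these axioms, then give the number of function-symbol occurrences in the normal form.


size = 3

1. (f (h (g (f (w) (w)))) (w))  →  (h (g (f (w) (w))))
2. (h (g (f (w) (w))))  →  (h (g (w)))
normal form: (h (g (w)))


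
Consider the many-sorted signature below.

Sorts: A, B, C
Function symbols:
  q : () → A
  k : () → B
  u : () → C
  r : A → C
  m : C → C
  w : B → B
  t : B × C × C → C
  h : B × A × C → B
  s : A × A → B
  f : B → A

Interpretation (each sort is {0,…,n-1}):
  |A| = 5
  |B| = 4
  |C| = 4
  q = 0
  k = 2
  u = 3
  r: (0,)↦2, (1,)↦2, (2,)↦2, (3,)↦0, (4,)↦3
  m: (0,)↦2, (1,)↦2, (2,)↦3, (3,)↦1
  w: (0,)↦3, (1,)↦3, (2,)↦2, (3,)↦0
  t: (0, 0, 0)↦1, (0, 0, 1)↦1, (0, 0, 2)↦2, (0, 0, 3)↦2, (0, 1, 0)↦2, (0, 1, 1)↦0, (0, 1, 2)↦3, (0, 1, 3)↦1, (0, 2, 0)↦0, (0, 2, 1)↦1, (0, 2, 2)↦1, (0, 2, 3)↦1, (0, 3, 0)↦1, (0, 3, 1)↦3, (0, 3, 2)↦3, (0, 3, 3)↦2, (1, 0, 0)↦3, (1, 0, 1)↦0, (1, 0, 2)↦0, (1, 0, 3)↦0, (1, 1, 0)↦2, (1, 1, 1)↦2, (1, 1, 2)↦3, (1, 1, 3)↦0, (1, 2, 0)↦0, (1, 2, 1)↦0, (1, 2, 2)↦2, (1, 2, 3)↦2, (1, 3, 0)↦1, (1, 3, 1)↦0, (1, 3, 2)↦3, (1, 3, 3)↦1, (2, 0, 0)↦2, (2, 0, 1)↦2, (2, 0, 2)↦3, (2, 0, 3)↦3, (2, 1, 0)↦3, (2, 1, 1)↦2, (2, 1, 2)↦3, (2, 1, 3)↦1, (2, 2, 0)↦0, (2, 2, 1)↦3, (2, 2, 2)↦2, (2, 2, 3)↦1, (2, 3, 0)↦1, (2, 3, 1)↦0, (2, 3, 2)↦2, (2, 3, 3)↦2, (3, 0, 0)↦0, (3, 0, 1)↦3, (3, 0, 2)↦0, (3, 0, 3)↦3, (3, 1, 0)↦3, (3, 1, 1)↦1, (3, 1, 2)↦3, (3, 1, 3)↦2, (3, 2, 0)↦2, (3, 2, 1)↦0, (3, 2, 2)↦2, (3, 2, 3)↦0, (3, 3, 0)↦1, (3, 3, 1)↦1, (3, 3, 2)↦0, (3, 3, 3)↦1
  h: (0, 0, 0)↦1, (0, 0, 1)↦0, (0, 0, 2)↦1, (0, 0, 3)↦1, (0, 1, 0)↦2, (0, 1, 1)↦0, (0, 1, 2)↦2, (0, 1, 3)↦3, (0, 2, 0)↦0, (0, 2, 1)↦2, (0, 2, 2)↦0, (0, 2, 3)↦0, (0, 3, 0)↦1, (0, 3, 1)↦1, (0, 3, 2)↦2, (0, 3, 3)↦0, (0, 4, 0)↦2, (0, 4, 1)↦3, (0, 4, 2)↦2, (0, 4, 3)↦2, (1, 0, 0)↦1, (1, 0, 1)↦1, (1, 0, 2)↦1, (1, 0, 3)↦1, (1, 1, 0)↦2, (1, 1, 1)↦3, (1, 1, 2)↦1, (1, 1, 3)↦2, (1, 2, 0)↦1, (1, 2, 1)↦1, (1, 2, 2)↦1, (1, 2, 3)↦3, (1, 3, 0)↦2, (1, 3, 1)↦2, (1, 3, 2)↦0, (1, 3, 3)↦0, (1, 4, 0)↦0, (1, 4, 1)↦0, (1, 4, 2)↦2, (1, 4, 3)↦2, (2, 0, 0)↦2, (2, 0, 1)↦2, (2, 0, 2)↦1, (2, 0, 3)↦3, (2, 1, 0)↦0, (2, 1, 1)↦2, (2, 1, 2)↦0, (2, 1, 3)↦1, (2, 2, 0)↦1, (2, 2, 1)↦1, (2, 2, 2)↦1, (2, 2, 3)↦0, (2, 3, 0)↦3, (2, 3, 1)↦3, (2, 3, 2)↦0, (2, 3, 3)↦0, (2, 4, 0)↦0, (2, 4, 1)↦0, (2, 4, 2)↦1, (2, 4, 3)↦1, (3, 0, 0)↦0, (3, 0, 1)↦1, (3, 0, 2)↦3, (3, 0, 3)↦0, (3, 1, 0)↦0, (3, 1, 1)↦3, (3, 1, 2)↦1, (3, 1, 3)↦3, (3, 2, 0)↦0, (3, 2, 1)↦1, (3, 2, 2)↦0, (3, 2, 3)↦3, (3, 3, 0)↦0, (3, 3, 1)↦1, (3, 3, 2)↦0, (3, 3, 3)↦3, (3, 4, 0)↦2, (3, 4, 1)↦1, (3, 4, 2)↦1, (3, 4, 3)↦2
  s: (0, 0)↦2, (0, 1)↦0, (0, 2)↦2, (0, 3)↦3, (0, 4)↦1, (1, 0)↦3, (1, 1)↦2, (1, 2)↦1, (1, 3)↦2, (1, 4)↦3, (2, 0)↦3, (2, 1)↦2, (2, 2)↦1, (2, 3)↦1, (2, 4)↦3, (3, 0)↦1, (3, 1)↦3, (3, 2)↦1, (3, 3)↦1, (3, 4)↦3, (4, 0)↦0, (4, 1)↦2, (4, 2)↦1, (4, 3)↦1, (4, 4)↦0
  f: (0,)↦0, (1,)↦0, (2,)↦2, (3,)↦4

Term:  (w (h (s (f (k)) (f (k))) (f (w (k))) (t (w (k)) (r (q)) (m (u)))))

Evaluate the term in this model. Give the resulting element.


value = 0

  k = 2
  (f (k)) = f(2,) = 2
  k = 2
  (f (k)) = f(2,) = 2
  (s (f (k)) (f (k))) = s(2, 2) = 1
  k = 2
  (w (k)) = w(2,) = 2
  (f (w (k))) = f(2,) = 2
  k = 2
  (w (k)) = w(2,) = 2
  q = 0
  (r (q)) = r(0,) = 2
  u = 3
  (m (u)) = m(3,) = 1
  (t (w (k)) (r (q)) (m (u))) = t(2, 2, 1) = 3
  (h (s (f (k)) (f (k))) (f (w (k))) (t (w (k)) (r (q)) (m (u)))) = h(1, 2, 3) = 3
  (w (h (s (f (k)) (f (k))) (f (w (k))) (t (w (k)) (r (q)) (m (u))))) = w(3,) = 0


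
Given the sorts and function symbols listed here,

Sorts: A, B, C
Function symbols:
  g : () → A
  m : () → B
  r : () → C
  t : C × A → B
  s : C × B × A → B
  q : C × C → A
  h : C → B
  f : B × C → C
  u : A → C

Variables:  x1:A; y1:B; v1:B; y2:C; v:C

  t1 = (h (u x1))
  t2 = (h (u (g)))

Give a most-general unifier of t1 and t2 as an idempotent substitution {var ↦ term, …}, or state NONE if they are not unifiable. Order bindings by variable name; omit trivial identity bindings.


{x1 ↦ (g)}


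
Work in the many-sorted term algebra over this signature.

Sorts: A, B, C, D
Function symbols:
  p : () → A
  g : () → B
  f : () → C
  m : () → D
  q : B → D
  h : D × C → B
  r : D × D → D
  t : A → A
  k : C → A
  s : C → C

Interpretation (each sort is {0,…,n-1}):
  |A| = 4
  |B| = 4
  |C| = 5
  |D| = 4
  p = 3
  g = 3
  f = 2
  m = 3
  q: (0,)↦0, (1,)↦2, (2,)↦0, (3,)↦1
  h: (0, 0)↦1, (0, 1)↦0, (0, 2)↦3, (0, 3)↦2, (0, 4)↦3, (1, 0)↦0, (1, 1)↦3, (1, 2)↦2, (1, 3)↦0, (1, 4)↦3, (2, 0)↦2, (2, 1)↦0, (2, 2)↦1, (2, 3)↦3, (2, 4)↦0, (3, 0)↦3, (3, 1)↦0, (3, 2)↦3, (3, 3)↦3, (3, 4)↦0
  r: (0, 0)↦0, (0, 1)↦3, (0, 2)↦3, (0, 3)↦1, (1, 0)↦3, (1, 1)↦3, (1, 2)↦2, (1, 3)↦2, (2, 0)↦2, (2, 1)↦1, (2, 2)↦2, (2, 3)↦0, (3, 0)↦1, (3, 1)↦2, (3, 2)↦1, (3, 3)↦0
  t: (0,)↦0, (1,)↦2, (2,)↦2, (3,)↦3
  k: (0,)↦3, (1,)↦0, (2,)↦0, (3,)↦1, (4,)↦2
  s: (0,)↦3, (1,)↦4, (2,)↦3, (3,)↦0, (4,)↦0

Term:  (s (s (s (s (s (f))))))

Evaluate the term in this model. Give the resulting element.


value = 3

  f = 2
  (s (f)) = s(2,) = 3
  (s (s (f))) = s(3,) = 0
  (s (s (s (f)))) = s(0,) = 3
  (s (s (s (s (f))))) = s(3,) = 0
  (s (s (s (s (s (f)))))) = s(0,) = 3


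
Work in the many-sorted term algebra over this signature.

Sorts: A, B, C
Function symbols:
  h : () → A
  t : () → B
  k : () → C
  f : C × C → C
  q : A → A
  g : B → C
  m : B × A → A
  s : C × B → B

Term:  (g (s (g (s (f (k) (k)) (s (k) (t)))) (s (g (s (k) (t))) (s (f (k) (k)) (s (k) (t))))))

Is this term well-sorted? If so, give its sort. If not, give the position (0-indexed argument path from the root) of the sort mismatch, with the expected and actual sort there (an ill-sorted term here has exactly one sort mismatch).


well-sorted; sort = C

          (k) : C
          (k) : C
        (f (k) (k)) : C
          (k) : C
          (t) : B
        (s (k) (t)) : B
      (s (f (k) (k)) (s (k) (t))) : B
    (g (s (f (k) (k)) (s (k) (t)))) : C
          (k) : C
          (t) : B
        (s (k) (t)) : B
      (g (s (k) (t))) : C
          (k) : C
          (k) : C
        (f (k) (k)) : C
          (k) : C
          (t) : B
        (s (k) (t)) : B
      (s (f (k) (k)) (s (k) (t))) : B
    (s (g (s (k) (t))) (s (f (k) (k)) (s (k) (t)))) : B
  (s (g (s (f (k) (k)) (s (k) (t)))) (s (g (s (k) (t))) (s (f (k) (k)) (s (k) (t))))) : B
(g (s (g (s (f (k) (k)) (s (k) (t)))) (s (g (s (k) (t))) (s (f (k) (k)) (s (k) (t)))))) : C


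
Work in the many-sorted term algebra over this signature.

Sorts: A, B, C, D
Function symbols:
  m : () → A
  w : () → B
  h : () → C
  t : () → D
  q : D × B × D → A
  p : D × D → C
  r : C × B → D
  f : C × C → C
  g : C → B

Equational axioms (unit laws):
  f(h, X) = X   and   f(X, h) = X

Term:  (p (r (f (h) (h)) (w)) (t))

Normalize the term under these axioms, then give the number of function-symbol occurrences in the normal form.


size = 5

1. (p (r (f (h) (h)) (w)) (t))  →  (p (r (h) (w)) (t))
normal form: (p (r (h) (w)) (t))


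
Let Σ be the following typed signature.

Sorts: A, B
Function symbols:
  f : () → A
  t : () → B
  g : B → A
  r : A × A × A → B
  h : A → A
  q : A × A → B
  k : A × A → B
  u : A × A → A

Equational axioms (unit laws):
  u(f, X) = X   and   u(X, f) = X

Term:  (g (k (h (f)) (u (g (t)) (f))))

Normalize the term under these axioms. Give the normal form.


normal form = (g (k (h (f)) (g (t))))

1. (g (k (h (f)) (u (g (t)) (f))))  →  (g (k (h (f)) (g (t))))


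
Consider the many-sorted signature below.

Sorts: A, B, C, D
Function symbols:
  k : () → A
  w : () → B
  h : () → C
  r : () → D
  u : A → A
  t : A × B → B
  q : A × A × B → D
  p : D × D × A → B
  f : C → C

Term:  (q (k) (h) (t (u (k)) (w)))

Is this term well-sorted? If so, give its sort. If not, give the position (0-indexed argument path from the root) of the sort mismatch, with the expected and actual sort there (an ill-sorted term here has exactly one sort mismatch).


  (k) : A
  (h) : C
      (k) : A
    (u (k)) : A
    (w) : B
  (t (u (k)) (w)) : B
(q (k) (h) (t (u (k)) (w))) : ✗ arg 1 at [1] has sort C, expected A

ill-sorted at position [1]: expected A, got C


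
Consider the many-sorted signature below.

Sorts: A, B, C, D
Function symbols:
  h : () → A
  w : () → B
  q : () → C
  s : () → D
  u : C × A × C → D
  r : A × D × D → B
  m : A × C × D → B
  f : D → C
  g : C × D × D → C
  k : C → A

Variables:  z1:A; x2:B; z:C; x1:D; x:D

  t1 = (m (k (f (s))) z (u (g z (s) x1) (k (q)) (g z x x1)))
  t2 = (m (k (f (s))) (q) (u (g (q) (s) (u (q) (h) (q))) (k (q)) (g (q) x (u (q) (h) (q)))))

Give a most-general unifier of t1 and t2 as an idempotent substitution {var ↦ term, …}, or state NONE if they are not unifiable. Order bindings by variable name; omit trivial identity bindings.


{x1 ↦ (u (q) (h) (q)), z ↦ (q)}


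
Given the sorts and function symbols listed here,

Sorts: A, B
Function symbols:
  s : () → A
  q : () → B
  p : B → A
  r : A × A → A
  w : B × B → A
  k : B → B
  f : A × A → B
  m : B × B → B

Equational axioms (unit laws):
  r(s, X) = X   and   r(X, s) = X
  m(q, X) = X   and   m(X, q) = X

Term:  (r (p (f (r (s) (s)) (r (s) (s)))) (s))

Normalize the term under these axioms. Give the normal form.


normal form = (p (f (s) (s)))

1. (r (p (f (r (s) (s)) (r (s) (s)))) (s))  →  (p (f (r (s) (s)) (r (s) (s))))
2. (p (f (r (s) (s)) (r (s) (s))))  →  (p (f (s) (r (s) (s))))
3. (p (f (s) (r (s) (s))))  →  (p (f (s) (s)))


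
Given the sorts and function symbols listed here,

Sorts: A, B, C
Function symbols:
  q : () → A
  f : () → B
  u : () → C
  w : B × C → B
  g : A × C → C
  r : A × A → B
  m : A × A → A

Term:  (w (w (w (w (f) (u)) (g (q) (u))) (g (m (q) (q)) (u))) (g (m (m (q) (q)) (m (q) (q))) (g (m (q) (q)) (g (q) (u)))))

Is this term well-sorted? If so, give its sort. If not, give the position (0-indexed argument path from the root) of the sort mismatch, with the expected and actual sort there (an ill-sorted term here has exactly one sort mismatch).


well-sorted; sort = B

        (f) : B
        (u) : C
      (w (f) (u)) : B
        (q) : A
        (u) : C
      (g (q) (u)) : C
    (w (w (f) (u)) (g (q) (u))) : B
        (q) : A
        (q) : A
      (m (q) (q)) : A
      (u) : C
    (g (m (q) (q)) (u)) : C
  (w (w (w (f) (u)) (g (q) (u))) (g (m (q) (q)) (u))) : B
        (q) : A
        (q) : A
      (m (q) (q)) : A
        (q) : A
        (q) : A
      (m (q) (q)) : A
    (m (m (q) (q)) (m (q) (q))) : A
        (q) : A
        (q) : A
      (m (q) (q)) : A
        (q) : A
        (u) : C
      (g (q) (u)) : C
    (g (m (q) (q)) (g (q) (u))) : C
  (g (m (m (q) (q)) (m (q) (q))) (g (m (q) (q)) (g (q) (u)))) : C
(w (w (w (w (f) (u)) (g (q) (u))) (g (m (q) (q)) (u))) (g (m (m (q) (q)) (m (q) (q))) (g (m (q) (q)) (g (q) (u))))) : B


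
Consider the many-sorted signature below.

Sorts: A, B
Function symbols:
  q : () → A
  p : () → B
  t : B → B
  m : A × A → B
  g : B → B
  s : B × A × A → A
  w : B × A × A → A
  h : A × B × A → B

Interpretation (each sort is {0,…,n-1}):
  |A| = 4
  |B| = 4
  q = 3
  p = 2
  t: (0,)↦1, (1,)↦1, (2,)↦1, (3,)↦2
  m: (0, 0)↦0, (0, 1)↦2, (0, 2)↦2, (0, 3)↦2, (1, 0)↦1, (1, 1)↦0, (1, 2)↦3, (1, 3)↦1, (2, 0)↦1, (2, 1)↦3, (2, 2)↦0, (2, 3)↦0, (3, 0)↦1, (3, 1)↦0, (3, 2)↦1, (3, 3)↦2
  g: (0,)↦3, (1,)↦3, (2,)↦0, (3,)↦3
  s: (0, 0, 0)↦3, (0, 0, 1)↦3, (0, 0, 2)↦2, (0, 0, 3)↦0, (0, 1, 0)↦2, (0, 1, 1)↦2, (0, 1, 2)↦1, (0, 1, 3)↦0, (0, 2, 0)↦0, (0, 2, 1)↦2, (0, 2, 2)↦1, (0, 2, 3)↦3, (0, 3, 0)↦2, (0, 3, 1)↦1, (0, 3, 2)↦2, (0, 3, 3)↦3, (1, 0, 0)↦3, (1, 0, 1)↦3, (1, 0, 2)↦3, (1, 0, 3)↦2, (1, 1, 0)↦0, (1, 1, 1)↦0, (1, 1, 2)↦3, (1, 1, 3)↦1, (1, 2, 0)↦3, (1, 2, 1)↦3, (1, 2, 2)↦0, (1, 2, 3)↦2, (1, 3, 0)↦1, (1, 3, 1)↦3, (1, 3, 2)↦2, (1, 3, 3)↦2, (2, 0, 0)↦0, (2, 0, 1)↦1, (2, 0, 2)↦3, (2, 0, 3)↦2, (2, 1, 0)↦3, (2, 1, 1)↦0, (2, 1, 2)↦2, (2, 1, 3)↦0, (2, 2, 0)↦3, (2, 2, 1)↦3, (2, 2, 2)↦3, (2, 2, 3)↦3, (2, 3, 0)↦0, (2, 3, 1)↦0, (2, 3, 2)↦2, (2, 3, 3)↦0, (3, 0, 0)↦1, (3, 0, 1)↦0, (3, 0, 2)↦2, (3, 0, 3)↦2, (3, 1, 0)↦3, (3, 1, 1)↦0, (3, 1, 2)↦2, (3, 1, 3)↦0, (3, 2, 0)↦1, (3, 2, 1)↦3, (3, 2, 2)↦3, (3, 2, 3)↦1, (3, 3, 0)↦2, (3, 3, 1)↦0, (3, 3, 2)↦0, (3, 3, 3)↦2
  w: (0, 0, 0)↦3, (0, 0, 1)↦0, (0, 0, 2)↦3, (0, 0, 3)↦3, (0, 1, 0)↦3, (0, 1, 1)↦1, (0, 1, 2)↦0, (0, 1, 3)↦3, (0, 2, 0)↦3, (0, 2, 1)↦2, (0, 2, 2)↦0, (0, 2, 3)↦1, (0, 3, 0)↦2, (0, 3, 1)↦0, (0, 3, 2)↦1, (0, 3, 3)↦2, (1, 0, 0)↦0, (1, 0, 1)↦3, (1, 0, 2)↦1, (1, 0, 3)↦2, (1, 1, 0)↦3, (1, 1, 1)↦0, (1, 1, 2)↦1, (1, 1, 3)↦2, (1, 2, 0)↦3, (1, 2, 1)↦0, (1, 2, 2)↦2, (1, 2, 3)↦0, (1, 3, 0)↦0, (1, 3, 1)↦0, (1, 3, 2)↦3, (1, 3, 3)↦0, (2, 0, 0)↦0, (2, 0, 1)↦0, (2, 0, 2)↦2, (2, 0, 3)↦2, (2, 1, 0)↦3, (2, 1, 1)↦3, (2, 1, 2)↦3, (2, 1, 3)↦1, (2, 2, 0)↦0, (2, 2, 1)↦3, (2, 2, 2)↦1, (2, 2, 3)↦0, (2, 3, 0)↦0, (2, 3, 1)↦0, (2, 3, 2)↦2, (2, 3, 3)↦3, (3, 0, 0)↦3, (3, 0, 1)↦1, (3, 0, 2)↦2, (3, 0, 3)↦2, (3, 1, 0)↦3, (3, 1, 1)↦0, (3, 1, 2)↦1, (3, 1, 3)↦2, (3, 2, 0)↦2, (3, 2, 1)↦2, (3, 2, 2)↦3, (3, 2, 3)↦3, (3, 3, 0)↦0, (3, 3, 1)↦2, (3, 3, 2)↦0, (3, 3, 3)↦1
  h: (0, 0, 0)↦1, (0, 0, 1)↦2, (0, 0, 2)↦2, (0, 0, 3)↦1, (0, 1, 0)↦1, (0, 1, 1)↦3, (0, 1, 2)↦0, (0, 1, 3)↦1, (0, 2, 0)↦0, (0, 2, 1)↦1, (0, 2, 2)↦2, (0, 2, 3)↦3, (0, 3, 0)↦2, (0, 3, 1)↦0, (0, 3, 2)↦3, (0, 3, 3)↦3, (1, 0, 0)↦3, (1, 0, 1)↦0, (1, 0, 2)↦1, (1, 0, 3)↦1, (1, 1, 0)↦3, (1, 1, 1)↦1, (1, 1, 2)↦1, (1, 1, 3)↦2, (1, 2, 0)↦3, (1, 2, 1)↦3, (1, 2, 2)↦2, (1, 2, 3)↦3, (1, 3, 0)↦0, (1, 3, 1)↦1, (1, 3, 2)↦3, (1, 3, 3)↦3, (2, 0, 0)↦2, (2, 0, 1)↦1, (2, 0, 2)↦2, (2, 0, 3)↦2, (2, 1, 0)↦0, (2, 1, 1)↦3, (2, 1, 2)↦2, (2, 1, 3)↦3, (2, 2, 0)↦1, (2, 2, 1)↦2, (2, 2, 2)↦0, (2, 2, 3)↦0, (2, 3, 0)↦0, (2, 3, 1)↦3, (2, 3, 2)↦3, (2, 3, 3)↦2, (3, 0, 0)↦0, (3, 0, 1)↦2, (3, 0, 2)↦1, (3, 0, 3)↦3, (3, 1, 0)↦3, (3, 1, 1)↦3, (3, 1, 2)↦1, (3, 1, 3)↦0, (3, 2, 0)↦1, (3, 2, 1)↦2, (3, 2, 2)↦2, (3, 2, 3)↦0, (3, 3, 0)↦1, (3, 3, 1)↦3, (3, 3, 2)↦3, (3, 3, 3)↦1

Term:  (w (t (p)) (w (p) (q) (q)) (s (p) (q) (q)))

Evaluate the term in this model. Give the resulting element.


  p = 2
  (t (p)) = t(2,) = 1
  p = 2
  q = 3
  q = 3
  (w (p) (q) (q)) = w(2, 3, 3) = 3
  p = 2
  q = 3
  q = 3
  (s (p) (q) (q)) = s(2, 3, 3) = 0
  (w (t (p)) (w (p) (q) (q)) (s (p) (q) (q))) = w(1, 3, 0) = 0

value = 0


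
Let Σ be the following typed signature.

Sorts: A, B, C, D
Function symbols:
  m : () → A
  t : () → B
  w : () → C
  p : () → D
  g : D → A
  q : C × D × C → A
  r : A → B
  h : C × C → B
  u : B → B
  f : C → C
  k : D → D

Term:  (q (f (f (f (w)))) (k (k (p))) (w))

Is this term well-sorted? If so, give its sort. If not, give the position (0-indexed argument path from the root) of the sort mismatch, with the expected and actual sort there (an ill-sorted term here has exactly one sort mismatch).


well-sorted; sort = A

        (w) : C
      (f (w)) : C
    (f (f (w))) : C
  (f (f (f (w)))) : C
      (p) : D
    (k (p)) : D
  (k (k (p))) : D
  (w) : C
(q (f (f (f (w)))) (k (k (p))) (w)) : A


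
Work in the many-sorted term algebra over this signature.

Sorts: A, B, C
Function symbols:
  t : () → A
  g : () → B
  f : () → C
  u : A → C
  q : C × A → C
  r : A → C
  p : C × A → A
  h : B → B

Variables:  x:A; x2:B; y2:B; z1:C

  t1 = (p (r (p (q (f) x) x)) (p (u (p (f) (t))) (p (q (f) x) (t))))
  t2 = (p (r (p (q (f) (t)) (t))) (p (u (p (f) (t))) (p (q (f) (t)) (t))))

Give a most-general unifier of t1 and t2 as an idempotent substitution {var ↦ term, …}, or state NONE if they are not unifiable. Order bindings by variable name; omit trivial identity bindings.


{x ↦ (t)}


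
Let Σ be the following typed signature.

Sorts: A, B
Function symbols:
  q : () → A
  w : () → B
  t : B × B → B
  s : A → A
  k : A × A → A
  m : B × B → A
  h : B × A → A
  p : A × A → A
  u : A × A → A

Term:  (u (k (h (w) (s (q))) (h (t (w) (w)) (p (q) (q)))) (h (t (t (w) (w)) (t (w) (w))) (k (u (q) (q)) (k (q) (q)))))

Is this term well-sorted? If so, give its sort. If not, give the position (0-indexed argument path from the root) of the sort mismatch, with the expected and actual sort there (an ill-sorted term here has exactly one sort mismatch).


      (w) : B
        (q) : A
      (s (q)) : A
    (h (w) (s (q))) : A
        (w) : B
        (w) : B
      (t (w) (w)) : B
        (q) : A
        (q) : A
      (p (q) (q)) : A
    (h (t (w) (w)) (p (q) (q))) : A
  (k (h (w) (s (q))) (h (t (w) (w)) (p (q) (q)))) : A
        (w) : B
        (w) : B
      (t (w) (w)) : B
        (w) : B
        (w) : B
      (t (w) (w)) : B
    (t (t (w) (w)) (t (w) (w))) : B
        (q) : A
        (q) : A
      (u (q) (q)) : A
        (q) : A
        (q) : A
      (k (q) (q)) : A
    (k (u (q) (q)) (k (q) (q))) : A
  (h (t (t (w) (w)) (t (w) (w))) (k (u (q) (q)) (k (q) (q)))) : A
(u (k (h (w) (s (q))) (h (t (w) (w)) (p (q) (q)))) (h (t (t (w) (w)) (t (w) (w))) (k (u (q) (q)) (k (q) (q))))) : A

well-sorted; sort = A


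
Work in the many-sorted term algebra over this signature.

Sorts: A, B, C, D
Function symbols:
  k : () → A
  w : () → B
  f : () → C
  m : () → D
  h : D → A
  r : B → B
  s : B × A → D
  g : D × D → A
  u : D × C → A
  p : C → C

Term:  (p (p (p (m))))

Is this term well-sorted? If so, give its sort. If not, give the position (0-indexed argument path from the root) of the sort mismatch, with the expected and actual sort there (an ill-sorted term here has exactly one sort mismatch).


      (m) : D
    (p (m)) : ✗ arg 0 at [0, 0, 0] has sort D, expected C

ill-sorted at position [0, 0, 0]: expected C, got D


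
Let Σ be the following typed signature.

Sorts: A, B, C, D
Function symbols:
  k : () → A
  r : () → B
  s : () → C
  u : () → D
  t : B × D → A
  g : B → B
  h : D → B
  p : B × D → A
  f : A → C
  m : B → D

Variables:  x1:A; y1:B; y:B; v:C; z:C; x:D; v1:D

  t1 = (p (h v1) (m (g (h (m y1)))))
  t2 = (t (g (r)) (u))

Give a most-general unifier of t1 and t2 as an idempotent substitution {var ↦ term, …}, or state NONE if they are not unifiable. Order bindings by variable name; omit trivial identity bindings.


head clash or occurs-check failure — not unifiable

NONE (not unifiable)


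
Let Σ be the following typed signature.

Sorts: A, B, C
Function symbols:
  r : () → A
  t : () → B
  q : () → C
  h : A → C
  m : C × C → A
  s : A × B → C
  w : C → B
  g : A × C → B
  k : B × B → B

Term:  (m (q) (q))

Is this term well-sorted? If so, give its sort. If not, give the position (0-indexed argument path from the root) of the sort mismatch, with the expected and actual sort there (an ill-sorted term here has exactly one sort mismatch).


  (q) : C
  (q) : C
(m (q) (q)) : A

well-sorted; sort = A


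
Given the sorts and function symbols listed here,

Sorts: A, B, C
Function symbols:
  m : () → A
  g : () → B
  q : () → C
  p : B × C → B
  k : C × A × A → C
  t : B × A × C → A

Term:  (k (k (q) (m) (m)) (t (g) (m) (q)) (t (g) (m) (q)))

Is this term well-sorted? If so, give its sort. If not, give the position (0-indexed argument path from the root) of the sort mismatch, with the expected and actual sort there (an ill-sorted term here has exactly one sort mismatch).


well-sorted; sort = C

    (q) : C
    (m) : A
    (m) : A
  (k (q) (m) (m)) : C
    (g) : B
    (m) : A
    (q) : C
  (t (g) (m) (q)) : A
    (g) : B
    (m) : A
    (q) : C
  (t (g) (m) (q)) : A
(k (k (q) (m) (m)) (t (g) (m) (q)) (t (g) (m) (q))) : C


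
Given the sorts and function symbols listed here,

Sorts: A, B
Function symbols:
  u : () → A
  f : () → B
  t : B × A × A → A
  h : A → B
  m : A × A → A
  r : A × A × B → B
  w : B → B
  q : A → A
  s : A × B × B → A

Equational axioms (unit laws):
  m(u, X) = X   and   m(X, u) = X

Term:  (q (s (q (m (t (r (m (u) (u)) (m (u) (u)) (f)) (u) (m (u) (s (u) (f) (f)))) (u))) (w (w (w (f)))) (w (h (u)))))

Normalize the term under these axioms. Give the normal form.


normal form = (q (s (q (t (r (u) (u) (f)) (u) (s (u) (f) (f)))) (w (w (w (f)))) (w (h (u)))))

1. (q (s (q (m (t (r (m (u) (u)) (m (u) (u)) (f)) (u) (m (u) (s (u) (f) (f)))) (u))) (w (w (w (f)))) (w (h (u)))))  →  (q (s (q (t (r (m (u) (u)) (m (u) (u)) (f)) (u) (m (u) (s (u) (f) (f))))) (w (w (w (f)))) (w (h (u)))))
2. (q (s (q (t (r (m (u) (u)) (m (u) (u)) (f)) (u) (m (u) (s (u) (f) (f))))) (w (w (w (f)))) (w (h (u)))))  →  (q (s (q (t (r (u) (m (u) (u)) (f)) (u) (m (u) (s (u) (f) (f))))) (w (w (w (f)))) (w (h (u)))))
3. (q (s (q (t (r (u) (m (u) (u)) (f)) (u) (m (u) (s (u) (f) (f))))) (w (w (w (f)))) (w (h (u)))))  →  (q (s (q (t (r (u) (u) (f)) (u) (m (u) (s (u) (f) (f))))) (w (w (w (f)))) (w (h (u)))))
4. (q (s (q (t (r (u) (u) (f)) (u) (m (u) (s (u) (f) (f))))) (w (w (w (f)))) (w (h (u)))))  →  (q (s (q (t (r (u) (u) (f)) (u) (s (u) (f) (f)))) (w (w (w (f)))) (w (h (u)))))


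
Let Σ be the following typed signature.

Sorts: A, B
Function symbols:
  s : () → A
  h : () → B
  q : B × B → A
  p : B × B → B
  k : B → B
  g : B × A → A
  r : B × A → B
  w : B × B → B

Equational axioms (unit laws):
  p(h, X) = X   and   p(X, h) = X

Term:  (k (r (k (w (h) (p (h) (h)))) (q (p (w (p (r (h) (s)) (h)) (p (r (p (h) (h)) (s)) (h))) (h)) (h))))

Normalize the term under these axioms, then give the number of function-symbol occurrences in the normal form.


size = 15

1. (k (r (k (w (h) (p (h) (h)))) (q (p (w (p (r (h) (s)) (h)) (p (r (p (h) (h)) (s)) (h))) (h)) (h))))  →  (k (r (k (w (h) (h))) (q (p (w (p (r (h) (s)) (h)) (p (r (p (h) (h)) (s)) (h))) (h)) (h))))
2. (k (r (k (w (h) (h))) (q (p (w (p (r (h) (s)) (h)) (p (r (p (h) (h)) (s)) (h))) (h)) (h))))  →  (k (r (k (w (h) (h))) (q (w (p (r (h) (s)) (h)) (p (r (p (h) (h)) (s)) (h))) (h))))
3. (k (r (k (w (h) (h))) (q (w (p (r (h) (s)) (h)) (p (r (p (h) (h)) (s)) (h))) (h))))  →  (k (r (k (w (h) (h))) (q (w (r (h) (s)) (p (r (p (h) (h)) (s)) (h))) (h))))
4. (k (r (k (w (h) (h))) (q (w (r (h) (s)) (p (r (p (h) (h)) (s)) (h))) (h))))  →  (k (r (k (w (h) (h))) (q (w (r (h) (s)) (r (p (h) (h)) (s))) (h))))
5. (k (r (k (w (h) (h))) (q (w (r (h) (s)) (r (p (h) (h)) (s))) (h))))  →  (k (r (k (w (h) (h))) (q (w (r (h) (s)) (r (h) (s))) (h))))
normal form: (k (r (k (w (h) (h))) (q (w (r (h) (s)) (r (h) (s))) (h))))


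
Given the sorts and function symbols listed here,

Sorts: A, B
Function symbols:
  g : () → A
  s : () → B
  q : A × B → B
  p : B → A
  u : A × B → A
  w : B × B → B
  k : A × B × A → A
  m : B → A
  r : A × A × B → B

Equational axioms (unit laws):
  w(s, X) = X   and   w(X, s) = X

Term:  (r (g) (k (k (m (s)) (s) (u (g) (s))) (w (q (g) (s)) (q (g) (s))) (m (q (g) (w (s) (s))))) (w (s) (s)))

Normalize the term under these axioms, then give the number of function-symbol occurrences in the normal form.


size = 22

1. (r (g) (k (k (m (s)) (s) (u (g) (s))) (w (q (g) (s)) (q (g) (s))) (m (q (g) (w (s) (s))))) (w (s) (s)))  →  (r (g) (k (k (m (s)) (s) (u (g) (s))) (w (q (g) (s)) (q (g) (s))) (m (q (g) (s)))) (w (s) (s)))
2. (r (g) (k (k (m (s)) (s) (u (g) (s))) (w (q (g) (s)) (q (g) (s))) (m (q (g) (s)))) (w (s) (s)))  →  (r (g) (k (k (m (s)) (s) (u (g) (s))) (w (q (g) (s)) (q (g) (s))) (m (q (g) (s)))) (s))
normal form: (r (g) (k (k (m (s)) (s) (u (g) (s))) (w (q (g) (s)) (q (g) (s))) (m (q (g) (s)))) (s))


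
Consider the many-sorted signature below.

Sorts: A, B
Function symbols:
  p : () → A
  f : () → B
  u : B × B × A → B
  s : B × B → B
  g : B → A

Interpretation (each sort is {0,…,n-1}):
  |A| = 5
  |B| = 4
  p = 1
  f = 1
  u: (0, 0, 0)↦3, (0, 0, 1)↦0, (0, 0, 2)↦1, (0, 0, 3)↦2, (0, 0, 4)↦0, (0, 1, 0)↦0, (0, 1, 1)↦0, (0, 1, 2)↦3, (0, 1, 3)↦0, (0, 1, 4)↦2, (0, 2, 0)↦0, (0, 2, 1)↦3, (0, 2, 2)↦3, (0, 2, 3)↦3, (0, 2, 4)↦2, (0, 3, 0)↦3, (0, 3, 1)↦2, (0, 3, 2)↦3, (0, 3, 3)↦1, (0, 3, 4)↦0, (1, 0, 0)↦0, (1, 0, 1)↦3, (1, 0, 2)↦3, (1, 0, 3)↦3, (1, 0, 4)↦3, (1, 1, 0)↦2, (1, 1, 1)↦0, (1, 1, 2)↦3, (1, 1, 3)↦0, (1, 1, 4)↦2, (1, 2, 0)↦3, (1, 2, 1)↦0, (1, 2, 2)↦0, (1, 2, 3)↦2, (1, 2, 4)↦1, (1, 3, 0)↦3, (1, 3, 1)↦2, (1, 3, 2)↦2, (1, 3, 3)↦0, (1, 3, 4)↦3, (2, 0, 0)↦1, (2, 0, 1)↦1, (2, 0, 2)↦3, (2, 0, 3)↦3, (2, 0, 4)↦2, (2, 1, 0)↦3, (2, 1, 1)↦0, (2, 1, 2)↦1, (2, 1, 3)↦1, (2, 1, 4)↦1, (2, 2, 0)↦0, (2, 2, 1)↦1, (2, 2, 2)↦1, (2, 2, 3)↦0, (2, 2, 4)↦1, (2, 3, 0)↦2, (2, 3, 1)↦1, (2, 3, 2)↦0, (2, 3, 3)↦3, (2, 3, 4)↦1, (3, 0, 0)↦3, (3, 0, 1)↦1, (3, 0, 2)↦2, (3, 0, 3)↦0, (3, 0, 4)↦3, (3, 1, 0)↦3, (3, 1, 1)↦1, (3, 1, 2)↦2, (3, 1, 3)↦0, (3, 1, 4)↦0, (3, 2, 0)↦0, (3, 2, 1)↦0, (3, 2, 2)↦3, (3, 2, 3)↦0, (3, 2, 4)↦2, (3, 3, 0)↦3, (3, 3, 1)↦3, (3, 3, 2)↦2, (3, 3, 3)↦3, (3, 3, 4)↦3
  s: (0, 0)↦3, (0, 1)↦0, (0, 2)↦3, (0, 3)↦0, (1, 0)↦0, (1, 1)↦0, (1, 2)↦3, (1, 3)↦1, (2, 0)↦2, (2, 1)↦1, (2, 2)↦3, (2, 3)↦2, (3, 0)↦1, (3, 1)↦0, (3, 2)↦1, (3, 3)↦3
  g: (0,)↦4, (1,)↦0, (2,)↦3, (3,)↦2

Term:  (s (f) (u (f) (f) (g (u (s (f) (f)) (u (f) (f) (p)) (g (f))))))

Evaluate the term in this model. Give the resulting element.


value = 1

  f = 1
  f = 1
  f = 1
  f = 1
  f = 1
  (s (f) (f)) = s(1, 1) = 0
  f = 1
  f = 1
  p = 1
  (u (f) (f) (p)) = u(1, 1, 1) = 0
  f = 1
  (g (f)) = g(1,) = 0
  (u (s (f) (f)) (u (f) (f) (p)) (g (f))) = u(0, 0, 0) = 3
  (g (u (s (f) (f)) (u (f) (f) (p)) (g (f)))) = g(3,) = 2
  (u (f) (f) (g (u (s (f) (f)) (u (f) (f) (p)) (g (f))))) = u(1, 1, 2) = 3
  (s (f) (u (f) (f) (g (u (s (f) (f)) (u (f) (f) (p)) (g (f)))))) = s(1, 3) = 1


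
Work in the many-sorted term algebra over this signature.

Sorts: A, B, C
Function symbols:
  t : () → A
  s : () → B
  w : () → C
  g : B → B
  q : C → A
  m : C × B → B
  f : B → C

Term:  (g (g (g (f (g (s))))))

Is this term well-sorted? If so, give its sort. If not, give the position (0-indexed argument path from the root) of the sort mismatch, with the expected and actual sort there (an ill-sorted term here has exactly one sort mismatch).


          (s) : B
        (g (s)) : B
      (f (g (s))) : C
    (g (f (g (s)))) : ✗ arg 0 at [0, 0, 0] has sort C, expected B

ill-sorted at position [0, 0, 0]: expected B, got C


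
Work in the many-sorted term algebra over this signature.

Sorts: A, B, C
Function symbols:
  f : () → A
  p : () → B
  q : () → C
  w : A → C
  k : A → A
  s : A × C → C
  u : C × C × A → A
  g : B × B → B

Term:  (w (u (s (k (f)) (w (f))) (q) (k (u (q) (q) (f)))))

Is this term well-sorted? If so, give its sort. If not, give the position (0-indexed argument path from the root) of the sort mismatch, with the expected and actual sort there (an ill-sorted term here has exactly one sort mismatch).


        (f) : A
      (k (f)) : A
        (f) : A
      (w (f)) : C
    (s (k (f)) (w (f))) : C
    (q) : C
        (q) : C
        (q) : C
        (f) : A
      (u (q) (q) (f)) : A
    (k (u (q) (q) (f))) : A
  (u (s (k (f)) (w (f))) (q) (k (u (q) (q) (f)))) : A
(w (u (s (k (f)) (w (f))) (q) (k (u (q) (q) (f))))) : C

well-sorted; sort = C


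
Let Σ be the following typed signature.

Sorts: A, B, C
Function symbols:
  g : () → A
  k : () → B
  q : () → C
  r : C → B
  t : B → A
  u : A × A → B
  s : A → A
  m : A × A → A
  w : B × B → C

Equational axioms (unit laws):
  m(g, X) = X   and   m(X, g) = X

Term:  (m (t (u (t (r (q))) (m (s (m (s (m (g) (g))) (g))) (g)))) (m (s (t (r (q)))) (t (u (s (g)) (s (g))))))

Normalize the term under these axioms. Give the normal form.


1. (m (t (u (t (r (q))) (m (s (m (s (m (g) (g))) (g))) (g)))) (m (s (t (r (q)))) (t (u (s (g)) (s (g))))))  →  (m (t (u (t (r (q))) (s (m (s (m (g) (g))) (g))))) (m (s (t (r (q)))) (t (u (s (g)) (s (g))))))
2. (m (t (u (t (r (q))) (s (m (s (m (g) (g))) (g))))) (m (s (t (r (q)))) (t (u (s (g)) (s (g))))))  →  (m (t (u (t (r (q))) (s (s (m (g) (g)))))) (m (s (t (r (q)))) (t (u (s (g)) (s (g))))))
3. (m (t (u (t (r (q))) (s (s (m (g) (g)))))) (m (s (t (r (q)))) (t (u (s (g)) (s (g))))))  →  (m (t (u (t (r (q))) (s (s (g))))) (m (s (t (r (q)))) (t (u (s (g)) (s (g))))))

normal form = (m (t (u (t (r (q))) (s (s (g))))) (m (s (t (r (q)))) (t (u (s (g)) (s (g))))))


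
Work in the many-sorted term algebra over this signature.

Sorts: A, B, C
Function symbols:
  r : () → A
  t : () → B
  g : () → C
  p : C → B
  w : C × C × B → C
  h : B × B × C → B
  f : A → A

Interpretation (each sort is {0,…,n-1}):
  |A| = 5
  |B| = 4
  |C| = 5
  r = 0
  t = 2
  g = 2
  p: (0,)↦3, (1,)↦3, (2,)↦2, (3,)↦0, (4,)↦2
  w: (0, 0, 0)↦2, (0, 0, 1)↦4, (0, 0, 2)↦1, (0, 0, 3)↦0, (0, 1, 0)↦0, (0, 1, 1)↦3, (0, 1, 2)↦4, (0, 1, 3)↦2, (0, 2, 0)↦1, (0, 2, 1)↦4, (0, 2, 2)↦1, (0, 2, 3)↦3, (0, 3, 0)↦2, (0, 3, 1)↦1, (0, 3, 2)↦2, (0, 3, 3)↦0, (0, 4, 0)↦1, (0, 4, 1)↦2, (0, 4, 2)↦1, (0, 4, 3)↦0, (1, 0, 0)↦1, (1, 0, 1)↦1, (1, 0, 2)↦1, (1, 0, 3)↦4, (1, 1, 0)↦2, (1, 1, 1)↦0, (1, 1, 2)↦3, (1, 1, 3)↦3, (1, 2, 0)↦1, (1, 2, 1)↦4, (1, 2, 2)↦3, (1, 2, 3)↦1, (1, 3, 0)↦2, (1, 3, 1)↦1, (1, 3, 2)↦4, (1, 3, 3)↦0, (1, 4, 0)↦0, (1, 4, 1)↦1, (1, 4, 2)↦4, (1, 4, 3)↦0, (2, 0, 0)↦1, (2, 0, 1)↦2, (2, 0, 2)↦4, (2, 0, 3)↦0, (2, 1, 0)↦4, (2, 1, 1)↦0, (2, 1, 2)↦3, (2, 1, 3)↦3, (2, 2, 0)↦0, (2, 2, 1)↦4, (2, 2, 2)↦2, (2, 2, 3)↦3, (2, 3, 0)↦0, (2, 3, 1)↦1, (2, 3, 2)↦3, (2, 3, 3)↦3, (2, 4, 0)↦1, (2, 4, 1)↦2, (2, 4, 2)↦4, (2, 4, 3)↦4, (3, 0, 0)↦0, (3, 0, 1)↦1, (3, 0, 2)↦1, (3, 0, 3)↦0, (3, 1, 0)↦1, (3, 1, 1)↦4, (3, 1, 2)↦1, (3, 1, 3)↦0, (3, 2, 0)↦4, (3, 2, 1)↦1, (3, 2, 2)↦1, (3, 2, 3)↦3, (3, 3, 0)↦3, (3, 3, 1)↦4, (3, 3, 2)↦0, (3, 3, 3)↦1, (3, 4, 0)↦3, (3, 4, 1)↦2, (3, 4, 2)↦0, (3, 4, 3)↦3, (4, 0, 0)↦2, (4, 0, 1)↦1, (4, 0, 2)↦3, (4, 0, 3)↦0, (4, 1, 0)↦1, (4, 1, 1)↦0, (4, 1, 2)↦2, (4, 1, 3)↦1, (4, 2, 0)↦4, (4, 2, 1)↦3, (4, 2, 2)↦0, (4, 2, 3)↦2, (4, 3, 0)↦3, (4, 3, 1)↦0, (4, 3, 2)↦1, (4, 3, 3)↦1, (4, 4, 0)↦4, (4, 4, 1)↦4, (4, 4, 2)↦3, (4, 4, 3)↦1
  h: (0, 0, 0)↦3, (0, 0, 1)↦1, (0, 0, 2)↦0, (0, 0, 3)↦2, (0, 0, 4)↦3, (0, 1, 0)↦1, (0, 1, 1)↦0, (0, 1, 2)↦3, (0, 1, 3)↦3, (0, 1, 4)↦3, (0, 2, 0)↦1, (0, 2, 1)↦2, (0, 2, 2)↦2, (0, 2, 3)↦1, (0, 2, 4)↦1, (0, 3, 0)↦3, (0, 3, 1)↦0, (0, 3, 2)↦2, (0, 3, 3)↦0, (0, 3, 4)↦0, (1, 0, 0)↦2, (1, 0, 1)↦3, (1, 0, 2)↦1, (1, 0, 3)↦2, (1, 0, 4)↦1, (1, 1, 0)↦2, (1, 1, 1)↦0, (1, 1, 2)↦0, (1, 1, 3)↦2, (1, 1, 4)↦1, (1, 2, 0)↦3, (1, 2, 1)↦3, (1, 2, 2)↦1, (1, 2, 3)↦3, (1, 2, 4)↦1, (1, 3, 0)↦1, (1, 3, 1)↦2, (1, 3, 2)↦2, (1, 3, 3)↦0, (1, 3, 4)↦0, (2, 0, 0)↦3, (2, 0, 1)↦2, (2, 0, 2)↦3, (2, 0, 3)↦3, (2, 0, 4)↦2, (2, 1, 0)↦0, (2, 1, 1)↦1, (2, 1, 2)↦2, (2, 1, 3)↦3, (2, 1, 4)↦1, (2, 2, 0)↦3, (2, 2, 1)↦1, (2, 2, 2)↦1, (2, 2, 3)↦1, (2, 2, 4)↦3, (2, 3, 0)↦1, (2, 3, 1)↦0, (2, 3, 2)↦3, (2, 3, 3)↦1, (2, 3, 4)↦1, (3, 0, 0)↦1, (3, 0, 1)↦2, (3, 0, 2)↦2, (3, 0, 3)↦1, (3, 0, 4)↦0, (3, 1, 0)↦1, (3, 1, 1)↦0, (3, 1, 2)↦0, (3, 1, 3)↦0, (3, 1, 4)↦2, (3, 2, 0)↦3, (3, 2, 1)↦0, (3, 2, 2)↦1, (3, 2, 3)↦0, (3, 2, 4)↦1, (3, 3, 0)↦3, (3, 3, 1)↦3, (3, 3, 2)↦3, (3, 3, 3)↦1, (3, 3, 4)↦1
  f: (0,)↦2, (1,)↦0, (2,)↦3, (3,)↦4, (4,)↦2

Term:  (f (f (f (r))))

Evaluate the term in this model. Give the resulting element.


  r = 0
  (f (r)) = f(0,) = 2
  (f (f (r))) = f(2,) = 3
  (f (f (f (r)))) = f(3,) = 4

value = 4


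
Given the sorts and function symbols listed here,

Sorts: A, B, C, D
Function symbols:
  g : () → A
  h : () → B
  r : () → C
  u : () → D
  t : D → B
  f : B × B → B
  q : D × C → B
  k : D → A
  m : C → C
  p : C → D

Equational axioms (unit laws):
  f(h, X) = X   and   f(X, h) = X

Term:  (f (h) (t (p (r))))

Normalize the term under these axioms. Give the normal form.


1. (f (h) (t (p (r))))  →  (t (p (r)))

normal form = (t (p (r)))


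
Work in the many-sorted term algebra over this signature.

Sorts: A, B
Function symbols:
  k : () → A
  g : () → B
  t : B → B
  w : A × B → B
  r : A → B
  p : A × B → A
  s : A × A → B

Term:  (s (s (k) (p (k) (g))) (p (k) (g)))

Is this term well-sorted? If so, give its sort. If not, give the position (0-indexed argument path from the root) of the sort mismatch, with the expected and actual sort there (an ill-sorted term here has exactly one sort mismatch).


ill-sorted at position [0]: expected A, got B

    (k) : A
      (k) : A
      (g) : B
    (p (k) (g)) : A
  (s (k) (p (k) (g))) : B
    (k) : A
    (g) : B
  (p (k) (g)) : A
(s (s (k) (p (k) (g))) (p (k) (g))) : ✗ arg 0 at [0] has sort B, expected A


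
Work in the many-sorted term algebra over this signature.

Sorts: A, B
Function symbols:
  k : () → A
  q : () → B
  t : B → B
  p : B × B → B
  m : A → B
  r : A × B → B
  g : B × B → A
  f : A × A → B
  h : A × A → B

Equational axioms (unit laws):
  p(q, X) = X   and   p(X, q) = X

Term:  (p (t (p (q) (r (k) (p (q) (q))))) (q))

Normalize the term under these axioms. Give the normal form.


normal form = (t (r (k) (q)))

1. (p (t (p (q) (r (k) (p (q) (q))))) (q))  →  (t (p (q) (r (k) (p (q) (q)))))
2. (t (p (q) (r (k) (p (q) (q)))))  →  (t (r (k) (p (q) (q))))
3. (t (r (k) (p (q) (q))))  →  (t (r (k) (q)))


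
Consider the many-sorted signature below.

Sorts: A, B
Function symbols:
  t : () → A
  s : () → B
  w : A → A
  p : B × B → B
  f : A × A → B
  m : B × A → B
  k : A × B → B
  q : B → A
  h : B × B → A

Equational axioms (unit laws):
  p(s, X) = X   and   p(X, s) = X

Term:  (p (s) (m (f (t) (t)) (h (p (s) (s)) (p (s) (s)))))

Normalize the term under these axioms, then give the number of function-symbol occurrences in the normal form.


1. (p (s) (m (f (t) (t)) (h (p (s) (s)) (p (s) (s)))))  →  (m (f (t) (t)) (h (p (s) (s)) (p (s) (s))))
2. (m (f (t) (t)) (h (p (s) (s)) (p (s) (s))))  →  (m (f (t) (t)) (h (s) (p (s) (s))))
3. (m (f (t) (t)) (h (s) (p (s) (s))))  →  (m (f (t) (t)) (h (s) (s)))
normal form: (m (f (t) (t)) (h (s) (s)))

size = 7


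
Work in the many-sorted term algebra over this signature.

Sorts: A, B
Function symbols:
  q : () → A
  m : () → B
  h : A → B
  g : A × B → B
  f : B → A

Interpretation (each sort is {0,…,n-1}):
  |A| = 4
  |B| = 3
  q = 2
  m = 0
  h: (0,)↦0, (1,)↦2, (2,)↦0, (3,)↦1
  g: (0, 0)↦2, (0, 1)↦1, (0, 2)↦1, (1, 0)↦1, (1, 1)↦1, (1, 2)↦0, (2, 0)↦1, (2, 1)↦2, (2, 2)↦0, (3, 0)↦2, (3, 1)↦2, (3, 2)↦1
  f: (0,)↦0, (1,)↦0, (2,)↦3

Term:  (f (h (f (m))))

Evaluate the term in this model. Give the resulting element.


value = 0

  m = 0
  (f (m)) = f(0,) = 0
  (h (f (m))) = h(0,) = 0
  (f (h (f (m)))) = f(0,) = 0


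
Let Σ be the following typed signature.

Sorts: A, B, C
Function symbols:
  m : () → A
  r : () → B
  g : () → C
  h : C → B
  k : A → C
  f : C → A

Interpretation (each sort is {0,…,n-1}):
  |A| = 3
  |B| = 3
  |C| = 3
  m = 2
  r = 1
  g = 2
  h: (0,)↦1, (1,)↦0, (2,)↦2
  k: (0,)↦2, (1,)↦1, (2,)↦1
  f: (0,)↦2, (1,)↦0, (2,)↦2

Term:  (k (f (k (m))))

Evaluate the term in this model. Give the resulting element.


  m = 2
  (k (m)) = k(2,) = 1
  (f (k (m))) = f(1,) = 0
  (k (f (k (m)))) = k(0,) = 2

value = 2


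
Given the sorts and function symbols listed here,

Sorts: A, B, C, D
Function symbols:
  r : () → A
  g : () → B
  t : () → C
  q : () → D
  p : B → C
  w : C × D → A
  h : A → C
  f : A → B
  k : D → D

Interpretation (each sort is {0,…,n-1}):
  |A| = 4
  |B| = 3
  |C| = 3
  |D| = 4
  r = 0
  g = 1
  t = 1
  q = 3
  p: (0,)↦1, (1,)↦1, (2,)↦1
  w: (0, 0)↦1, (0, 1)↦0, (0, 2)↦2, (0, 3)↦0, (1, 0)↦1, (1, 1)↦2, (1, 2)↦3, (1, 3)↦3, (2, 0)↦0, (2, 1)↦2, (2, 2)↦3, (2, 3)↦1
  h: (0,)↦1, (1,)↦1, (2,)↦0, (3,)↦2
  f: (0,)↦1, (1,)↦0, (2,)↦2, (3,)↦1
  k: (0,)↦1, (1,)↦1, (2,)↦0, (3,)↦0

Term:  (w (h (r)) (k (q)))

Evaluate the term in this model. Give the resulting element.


  r = 0
  (h (r)) = h(0,) = 1
  q = 3
  (k (q)) = k(3,) = 0
  (w (h (r)) (k (q))) = w(1, 0) = 1

value = 1


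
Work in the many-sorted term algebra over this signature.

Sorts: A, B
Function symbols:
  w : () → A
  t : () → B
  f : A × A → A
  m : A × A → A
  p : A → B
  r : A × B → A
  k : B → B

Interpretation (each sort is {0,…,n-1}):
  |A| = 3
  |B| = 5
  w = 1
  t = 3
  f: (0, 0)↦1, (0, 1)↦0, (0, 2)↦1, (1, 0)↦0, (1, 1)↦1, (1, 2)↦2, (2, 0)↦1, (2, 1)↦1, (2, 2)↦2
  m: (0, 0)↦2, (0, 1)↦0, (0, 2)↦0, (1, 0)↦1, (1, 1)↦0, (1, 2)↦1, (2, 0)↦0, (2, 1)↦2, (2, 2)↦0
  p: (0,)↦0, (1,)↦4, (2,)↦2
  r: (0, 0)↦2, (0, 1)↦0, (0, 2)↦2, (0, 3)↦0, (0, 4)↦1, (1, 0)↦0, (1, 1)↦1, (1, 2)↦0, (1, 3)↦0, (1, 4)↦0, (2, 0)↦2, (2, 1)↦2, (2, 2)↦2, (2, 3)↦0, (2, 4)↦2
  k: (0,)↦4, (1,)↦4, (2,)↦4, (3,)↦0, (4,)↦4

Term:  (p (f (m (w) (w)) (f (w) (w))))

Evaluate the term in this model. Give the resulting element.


value = 0

  w = 1
  w = 1
  (m (w) (w)) = m(1, 1) = 0
  w = 1
  w = 1
  (f (w) (w)) = f(1, 1) = 1
  (f (m (w) (w)) (f (w) (w))) = f(0, 1) = 0
  (p (f (m (w) (w)) (f (w) (w)))) = p(0,) = 0


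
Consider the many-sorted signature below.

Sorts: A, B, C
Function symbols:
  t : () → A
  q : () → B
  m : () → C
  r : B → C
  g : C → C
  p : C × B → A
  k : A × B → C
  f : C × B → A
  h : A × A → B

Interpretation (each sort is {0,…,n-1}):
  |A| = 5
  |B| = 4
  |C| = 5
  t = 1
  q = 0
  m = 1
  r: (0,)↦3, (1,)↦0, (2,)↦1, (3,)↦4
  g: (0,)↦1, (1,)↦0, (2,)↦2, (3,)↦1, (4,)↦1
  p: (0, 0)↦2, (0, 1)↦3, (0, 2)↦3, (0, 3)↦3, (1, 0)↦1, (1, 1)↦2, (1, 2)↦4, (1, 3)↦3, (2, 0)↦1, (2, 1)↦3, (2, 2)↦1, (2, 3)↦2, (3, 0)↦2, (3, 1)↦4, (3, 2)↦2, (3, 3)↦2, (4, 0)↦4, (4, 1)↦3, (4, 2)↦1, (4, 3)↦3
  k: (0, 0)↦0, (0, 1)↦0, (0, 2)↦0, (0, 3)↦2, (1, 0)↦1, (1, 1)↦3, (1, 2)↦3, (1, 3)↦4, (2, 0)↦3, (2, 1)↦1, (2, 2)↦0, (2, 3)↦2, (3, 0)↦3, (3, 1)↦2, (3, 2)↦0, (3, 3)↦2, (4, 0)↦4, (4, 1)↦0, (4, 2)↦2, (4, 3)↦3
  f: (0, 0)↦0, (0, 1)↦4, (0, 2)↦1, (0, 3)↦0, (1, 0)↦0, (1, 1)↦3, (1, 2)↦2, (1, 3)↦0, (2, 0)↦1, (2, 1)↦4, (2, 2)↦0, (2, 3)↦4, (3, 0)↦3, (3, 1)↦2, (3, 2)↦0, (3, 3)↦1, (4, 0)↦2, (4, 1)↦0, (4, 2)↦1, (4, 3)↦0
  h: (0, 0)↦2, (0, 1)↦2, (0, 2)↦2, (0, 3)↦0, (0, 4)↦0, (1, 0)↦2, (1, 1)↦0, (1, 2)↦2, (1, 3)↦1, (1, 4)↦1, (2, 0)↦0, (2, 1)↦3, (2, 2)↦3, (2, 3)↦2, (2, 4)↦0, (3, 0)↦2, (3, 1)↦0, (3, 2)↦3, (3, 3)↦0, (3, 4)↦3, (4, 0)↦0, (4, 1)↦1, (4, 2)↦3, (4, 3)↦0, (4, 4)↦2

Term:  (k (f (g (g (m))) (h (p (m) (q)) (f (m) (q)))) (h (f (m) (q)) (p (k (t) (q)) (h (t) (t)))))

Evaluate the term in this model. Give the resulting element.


  m = 1
  (g (m)) = g(1,) = 0
  (g (g (m))) = g(0,) = 1
  m = 1
  q = 0
  (p (m) (q)) = p(1, 0) = 1
  m = 1
  q = 0
  (f (m) (q)) = f(1, 0) = 0
  (h (p (m) (q)) (f (m) (q))) = h(1, 0) = 2
  (f (g (g (m))) (h (p (m) (q)) (f (m) (q)))) = f(1, 2) = 2
  m = 1
  q = 0
  (f (m) (q)) = f(1, 0) = 0
  t = 1
  q = 0
  (k (t) (q)) = k(1, 0) = 1
  t = 1
  t = 1
  (h (t) (t)) = h(1, 1) = 0
  (p (k (t) (q)) (h (t) (t))) = p(1, 0) = 1
  (h (f (m) (q)) (p (k (t) (q)) (h (t) (t)))) = h(0, 1) = 2
  (k (f (g (g (m))) (h (p (m) (q)) (f (m) (q)))) (h (f (m) (q)) (p (k (t) (q)) (h (t) (t))))) = k(2, 2) = 0

value = 0
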